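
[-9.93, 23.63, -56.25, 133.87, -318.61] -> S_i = -9.93*(-2.38)^i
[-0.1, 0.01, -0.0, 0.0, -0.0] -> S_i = -0.10*(-0.06)^i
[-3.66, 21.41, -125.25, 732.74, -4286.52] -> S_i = -3.66*(-5.85)^i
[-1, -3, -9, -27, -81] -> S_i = -1*3^i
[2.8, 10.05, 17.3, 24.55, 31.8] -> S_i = 2.80 + 7.25*i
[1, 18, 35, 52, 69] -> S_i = 1 + 17*i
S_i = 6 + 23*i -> [6, 29, 52, 75, 98]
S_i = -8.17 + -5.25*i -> [-8.17, -13.42, -18.67, -23.92, -29.17]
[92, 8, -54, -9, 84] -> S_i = Random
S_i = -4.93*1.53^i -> [-4.93, -7.54, -11.54, -17.66, -27.02]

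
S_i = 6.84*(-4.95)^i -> [6.84, -33.86, 167.6, -829.61, 4106.55]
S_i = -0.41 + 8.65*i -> [-0.41, 8.24, 16.89, 25.54, 34.19]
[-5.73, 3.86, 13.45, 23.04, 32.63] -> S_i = -5.73 + 9.59*i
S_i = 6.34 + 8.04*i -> [6.34, 14.38, 22.42, 30.46, 38.5]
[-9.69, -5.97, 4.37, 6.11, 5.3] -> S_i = Random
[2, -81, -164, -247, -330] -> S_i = 2 + -83*i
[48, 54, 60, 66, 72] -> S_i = 48 + 6*i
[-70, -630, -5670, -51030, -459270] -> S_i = -70*9^i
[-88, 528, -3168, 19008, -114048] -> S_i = -88*-6^i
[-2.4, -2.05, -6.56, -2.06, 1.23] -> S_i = Random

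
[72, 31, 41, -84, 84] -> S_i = Random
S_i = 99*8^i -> [99, 792, 6336, 50688, 405504]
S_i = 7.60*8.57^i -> [7.6, 65.13, 558.18, 4783.61, 40995.57]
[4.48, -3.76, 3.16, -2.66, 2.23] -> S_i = 4.48*(-0.84)^i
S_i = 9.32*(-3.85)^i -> [9.32, -35.88, 138.15, -531.86, 2047.66]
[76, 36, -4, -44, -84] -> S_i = 76 + -40*i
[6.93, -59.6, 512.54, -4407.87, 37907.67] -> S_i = 6.93*(-8.60)^i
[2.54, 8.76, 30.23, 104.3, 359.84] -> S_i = 2.54*3.45^i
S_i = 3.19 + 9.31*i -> [3.19, 12.5, 21.81, 31.12, 40.43]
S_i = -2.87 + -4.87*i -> [-2.87, -7.74, -12.61, -17.48, -22.35]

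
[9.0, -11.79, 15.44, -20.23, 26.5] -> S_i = 9.00*(-1.31)^i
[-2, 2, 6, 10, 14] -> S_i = -2 + 4*i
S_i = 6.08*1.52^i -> [6.08, 9.24, 14.05, 21.35, 32.45]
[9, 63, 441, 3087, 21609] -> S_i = 9*7^i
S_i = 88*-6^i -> [88, -528, 3168, -19008, 114048]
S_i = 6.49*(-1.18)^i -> [6.49, -7.66, 9.04, -10.66, 12.58]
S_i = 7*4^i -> [7, 28, 112, 448, 1792]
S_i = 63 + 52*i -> [63, 115, 167, 219, 271]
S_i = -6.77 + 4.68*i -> [-6.77, -2.09, 2.59, 7.27, 11.95]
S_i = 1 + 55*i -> [1, 56, 111, 166, 221]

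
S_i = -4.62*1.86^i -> [-4.62, -8.59, -15.98, -29.73, -55.3]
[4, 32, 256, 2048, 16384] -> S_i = 4*8^i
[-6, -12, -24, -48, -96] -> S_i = -6*2^i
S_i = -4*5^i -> [-4, -20, -100, -500, -2500]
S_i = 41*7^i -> [41, 287, 2009, 14063, 98441]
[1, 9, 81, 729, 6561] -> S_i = 1*9^i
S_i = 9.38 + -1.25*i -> [9.38, 8.13, 6.88, 5.63, 4.38]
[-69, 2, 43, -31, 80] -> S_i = Random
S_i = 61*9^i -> [61, 549, 4941, 44469, 400221]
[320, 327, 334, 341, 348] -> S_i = 320 + 7*i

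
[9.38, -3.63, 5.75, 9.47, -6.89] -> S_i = Random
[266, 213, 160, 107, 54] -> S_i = 266 + -53*i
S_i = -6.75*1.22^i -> [-6.75, -8.24, -10.05, -12.26, -14.95]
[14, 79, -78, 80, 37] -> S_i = Random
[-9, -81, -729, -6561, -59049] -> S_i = -9*9^i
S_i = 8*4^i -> [8, 32, 128, 512, 2048]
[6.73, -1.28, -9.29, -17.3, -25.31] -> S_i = 6.73 + -8.01*i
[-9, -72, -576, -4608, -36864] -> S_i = -9*8^i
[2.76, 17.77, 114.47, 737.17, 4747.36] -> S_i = 2.76*6.44^i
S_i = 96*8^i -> [96, 768, 6144, 49152, 393216]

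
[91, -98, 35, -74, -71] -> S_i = Random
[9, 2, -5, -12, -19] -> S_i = 9 + -7*i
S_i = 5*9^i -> [5, 45, 405, 3645, 32805]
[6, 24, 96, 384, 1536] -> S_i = 6*4^i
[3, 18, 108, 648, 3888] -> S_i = 3*6^i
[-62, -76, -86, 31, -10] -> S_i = Random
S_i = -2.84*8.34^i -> [-2.84, -23.69, -197.54, -1647.47, -13739.87]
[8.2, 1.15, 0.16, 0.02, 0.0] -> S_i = 8.20*0.14^i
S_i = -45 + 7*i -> [-45, -38, -31, -24, -17]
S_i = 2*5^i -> [2, 10, 50, 250, 1250]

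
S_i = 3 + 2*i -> [3, 5, 7, 9, 11]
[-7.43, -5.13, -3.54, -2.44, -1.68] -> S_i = -7.43*0.69^i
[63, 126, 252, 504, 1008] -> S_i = 63*2^i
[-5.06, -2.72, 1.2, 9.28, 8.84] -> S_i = Random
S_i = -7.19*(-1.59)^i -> [-7.19, 11.43, -18.18, 28.9, -45.95]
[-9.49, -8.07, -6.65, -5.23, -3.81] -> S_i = -9.49 + 1.42*i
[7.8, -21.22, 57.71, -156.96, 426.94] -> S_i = 7.80*(-2.72)^i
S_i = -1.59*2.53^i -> [-1.59, -4.02, -10.18, -25.75, -65.14]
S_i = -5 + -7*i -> [-5, -12, -19, -26, -33]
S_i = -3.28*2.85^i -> [-3.28, -9.35, -26.64, -75.93, -216.4]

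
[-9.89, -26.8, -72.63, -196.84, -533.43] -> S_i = -9.89*2.71^i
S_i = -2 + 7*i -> [-2, 5, 12, 19, 26]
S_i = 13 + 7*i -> [13, 20, 27, 34, 41]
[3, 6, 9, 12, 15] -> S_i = 3 + 3*i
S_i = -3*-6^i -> [-3, 18, -108, 648, -3888]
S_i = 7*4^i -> [7, 28, 112, 448, 1792]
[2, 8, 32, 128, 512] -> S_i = 2*4^i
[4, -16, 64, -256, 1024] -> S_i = 4*-4^i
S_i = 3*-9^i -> [3, -27, 243, -2187, 19683]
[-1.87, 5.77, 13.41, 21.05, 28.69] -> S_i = -1.87 + 7.64*i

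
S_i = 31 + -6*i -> [31, 25, 19, 13, 7]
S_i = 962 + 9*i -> [962, 971, 980, 989, 998]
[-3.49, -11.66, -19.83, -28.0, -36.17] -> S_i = -3.49 + -8.17*i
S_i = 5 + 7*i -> [5, 12, 19, 26, 33]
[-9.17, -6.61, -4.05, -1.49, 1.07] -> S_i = -9.17 + 2.56*i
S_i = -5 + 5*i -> [-5, 0, 5, 10, 15]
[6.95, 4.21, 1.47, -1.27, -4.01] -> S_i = 6.95 + -2.74*i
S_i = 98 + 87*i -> [98, 185, 272, 359, 446]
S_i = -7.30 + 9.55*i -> [-7.3, 2.25, 11.8, 21.35, 30.9]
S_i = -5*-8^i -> [-5, 40, -320, 2560, -20480]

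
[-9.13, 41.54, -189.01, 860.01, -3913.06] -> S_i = -9.13*(-4.55)^i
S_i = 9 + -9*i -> [9, 0, -9, -18, -27]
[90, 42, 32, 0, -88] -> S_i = Random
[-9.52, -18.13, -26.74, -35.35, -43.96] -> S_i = -9.52 + -8.61*i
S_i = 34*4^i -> [34, 136, 544, 2176, 8704]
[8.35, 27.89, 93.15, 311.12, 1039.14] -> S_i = 8.35*3.34^i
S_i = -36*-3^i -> [-36, 108, -324, 972, -2916]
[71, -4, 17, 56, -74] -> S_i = Random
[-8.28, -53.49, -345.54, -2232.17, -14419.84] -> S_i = -8.28*6.46^i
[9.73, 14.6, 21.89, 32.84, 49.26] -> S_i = 9.73*1.50^i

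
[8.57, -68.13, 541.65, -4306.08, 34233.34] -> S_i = 8.57*(-7.95)^i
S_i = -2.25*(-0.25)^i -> [-2.25, 0.56, -0.14, 0.04, -0.01]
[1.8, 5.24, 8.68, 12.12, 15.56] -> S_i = 1.80 + 3.44*i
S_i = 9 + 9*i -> [9, 18, 27, 36, 45]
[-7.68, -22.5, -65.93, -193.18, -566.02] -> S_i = -7.68*2.93^i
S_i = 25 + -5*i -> [25, 20, 15, 10, 5]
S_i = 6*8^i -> [6, 48, 384, 3072, 24576]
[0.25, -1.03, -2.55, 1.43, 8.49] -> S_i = Random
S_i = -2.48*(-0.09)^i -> [-2.48, 0.22, -0.02, 0.0, -0.0]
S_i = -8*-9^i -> [-8, 72, -648, 5832, -52488]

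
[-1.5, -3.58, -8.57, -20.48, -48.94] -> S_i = -1.50*2.39^i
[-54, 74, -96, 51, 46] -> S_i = Random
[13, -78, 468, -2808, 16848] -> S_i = 13*-6^i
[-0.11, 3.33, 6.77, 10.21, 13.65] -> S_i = -0.11 + 3.44*i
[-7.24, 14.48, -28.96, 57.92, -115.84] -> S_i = -7.24*(-2.00)^i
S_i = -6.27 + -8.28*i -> [-6.27, -14.55, -22.83, -31.11, -39.39]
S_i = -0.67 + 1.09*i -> [-0.67, 0.42, 1.51, 2.6, 3.69]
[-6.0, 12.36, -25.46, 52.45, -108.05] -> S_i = -6.00*(-2.06)^i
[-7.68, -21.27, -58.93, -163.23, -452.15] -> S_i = -7.68*2.77^i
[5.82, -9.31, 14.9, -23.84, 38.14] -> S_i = 5.82*(-1.60)^i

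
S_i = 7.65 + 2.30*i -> [7.65, 9.95, 12.25, 14.55, 16.85]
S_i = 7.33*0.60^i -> [7.33, 4.4, 2.64, 1.58, 0.95]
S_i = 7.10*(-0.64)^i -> [7.1, -4.54, 2.91, -1.86, 1.19]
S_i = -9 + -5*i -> [-9, -14, -19, -24, -29]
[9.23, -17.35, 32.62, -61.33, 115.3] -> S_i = 9.23*(-1.88)^i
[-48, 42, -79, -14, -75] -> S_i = Random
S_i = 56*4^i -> [56, 224, 896, 3584, 14336]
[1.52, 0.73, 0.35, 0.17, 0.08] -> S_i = 1.52*0.48^i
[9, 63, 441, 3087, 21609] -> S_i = 9*7^i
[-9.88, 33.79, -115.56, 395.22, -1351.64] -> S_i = -9.88*(-3.42)^i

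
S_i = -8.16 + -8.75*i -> [-8.16, -16.91, -25.66, -34.41, -43.16]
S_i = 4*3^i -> [4, 12, 36, 108, 324]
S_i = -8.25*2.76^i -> [-8.25, -22.77, -62.85, -173.45, -478.73]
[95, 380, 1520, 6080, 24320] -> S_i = 95*4^i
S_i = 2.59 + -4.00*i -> [2.59, -1.41, -5.41, -9.41, -13.41]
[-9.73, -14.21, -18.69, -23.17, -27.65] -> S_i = -9.73 + -4.48*i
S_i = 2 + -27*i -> [2, -25, -52, -79, -106]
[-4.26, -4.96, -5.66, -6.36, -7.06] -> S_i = -4.26 + -0.70*i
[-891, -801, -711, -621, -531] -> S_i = -891 + 90*i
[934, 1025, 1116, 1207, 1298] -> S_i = 934 + 91*i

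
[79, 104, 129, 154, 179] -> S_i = 79 + 25*i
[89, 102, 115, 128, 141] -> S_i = 89 + 13*i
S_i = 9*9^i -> [9, 81, 729, 6561, 59049]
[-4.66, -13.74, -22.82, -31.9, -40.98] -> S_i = -4.66 + -9.08*i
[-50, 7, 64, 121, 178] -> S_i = -50 + 57*i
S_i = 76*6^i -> [76, 456, 2736, 16416, 98496]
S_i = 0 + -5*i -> [0, -5, -10, -15, -20]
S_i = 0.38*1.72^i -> [0.38, 0.65, 1.12, 1.93, 3.33]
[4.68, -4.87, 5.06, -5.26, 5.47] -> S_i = 4.68*(-1.04)^i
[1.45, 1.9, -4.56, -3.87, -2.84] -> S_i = Random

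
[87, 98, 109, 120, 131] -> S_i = 87 + 11*i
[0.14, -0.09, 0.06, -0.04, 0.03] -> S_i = 0.14*(-0.67)^i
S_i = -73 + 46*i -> [-73, -27, 19, 65, 111]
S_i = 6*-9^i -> [6, -54, 486, -4374, 39366]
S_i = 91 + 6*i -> [91, 97, 103, 109, 115]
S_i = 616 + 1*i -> [616, 617, 618, 619, 620]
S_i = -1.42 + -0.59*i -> [-1.42, -2.01, -2.6, -3.19, -3.78]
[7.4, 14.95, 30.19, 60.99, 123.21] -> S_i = 7.40*2.02^i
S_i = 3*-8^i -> [3, -24, 192, -1536, 12288]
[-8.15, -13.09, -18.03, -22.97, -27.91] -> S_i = -8.15 + -4.94*i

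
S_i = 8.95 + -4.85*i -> [8.95, 4.1, -0.75, -5.6, -10.45]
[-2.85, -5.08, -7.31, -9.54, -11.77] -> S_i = -2.85 + -2.23*i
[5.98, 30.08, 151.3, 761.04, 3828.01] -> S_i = 5.98*5.03^i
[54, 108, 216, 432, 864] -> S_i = 54*2^i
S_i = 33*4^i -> [33, 132, 528, 2112, 8448]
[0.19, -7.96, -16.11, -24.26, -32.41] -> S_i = 0.19 + -8.15*i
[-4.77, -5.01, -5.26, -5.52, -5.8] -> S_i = -4.77*1.05^i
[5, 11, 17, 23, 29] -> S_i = 5 + 6*i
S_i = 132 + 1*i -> [132, 133, 134, 135, 136]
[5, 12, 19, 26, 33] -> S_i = 5 + 7*i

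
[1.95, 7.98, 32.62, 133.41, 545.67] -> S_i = 1.95*4.09^i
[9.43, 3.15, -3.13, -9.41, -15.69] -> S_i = 9.43 + -6.28*i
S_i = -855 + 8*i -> [-855, -847, -839, -831, -823]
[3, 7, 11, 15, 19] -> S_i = 3 + 4*i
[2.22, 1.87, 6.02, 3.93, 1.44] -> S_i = Random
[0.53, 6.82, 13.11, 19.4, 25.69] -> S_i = 0.53 + 6.29*i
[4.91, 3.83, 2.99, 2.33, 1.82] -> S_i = 4.91*0.78^i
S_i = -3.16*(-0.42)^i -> [-3.16, 1.33, -0.56, 0.23, -0.1]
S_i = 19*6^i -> [19, 114, 684, 4104, 24624]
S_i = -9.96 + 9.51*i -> [-9.96, -0.45, 9.06, 18.57, 28.08]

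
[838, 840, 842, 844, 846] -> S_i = 838 + 2*i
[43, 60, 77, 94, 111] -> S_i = 43 + 17*i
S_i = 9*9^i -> [9, 81, 729, 6561, 59049]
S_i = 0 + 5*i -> [0, 5, 10, 15, 20]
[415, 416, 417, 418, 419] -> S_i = 415 + 1*i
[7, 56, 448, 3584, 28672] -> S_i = 7*8^i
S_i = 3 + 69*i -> [3, 72, 141, 210, 279]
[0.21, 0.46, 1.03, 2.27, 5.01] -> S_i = 0.21*2.21^i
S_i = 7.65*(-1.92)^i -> [7.65, -14.69, 28.2, -54.15, 103.96]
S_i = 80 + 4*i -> [80, 84, 88, 92, 96]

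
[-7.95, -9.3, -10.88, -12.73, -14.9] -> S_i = -7.95*1.17^i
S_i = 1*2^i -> [1, 2, 4, 8, 16]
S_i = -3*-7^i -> [-3, 21, -147, 1029, -7203]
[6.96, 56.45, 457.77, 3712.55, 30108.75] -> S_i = 6.96*8.11^i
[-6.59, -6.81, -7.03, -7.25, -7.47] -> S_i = -6.59 + -0.22*i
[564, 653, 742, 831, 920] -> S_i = 564 + 89*i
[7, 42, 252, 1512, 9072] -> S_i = 7*6^i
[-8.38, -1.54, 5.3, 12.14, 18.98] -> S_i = -8.38 + 6.84*i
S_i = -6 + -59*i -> [-6, -65, -124, -183, -242]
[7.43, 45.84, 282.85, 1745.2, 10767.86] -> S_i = 7.43*6.17^i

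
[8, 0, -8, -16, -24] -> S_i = 8 + -8*i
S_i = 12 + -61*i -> [12, -49, -110, -171, -232]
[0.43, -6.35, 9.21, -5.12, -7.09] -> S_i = Random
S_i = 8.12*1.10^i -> [8.12, 8.93, 9.83, 10.81, 11.89]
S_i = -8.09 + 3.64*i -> [-8.09, -4.45, -0.81, 2.83, 6.47]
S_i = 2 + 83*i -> [2, 85, 168, 251, 334]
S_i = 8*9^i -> [8, 72, 648, 5832, 52488]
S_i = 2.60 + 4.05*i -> [2.6, 6.65, 10.7, 14.75, 18.8]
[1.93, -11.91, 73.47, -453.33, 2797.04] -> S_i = 1.93*(-6.17)^i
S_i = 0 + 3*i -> [0, 3, 6, 9, 12]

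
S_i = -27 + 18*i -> [-27, -9, 9, 27, 45]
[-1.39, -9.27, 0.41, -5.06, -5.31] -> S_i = Random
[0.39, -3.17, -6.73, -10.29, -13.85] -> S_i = 0.39 + -3.56*i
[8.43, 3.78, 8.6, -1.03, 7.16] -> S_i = Random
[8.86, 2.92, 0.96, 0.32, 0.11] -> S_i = 8.86*0.33^i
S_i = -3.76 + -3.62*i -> [-3.76, -7.38, -11.0, -14.62, -18.24]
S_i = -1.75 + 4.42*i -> [-1.75, 2.67, 7.09, 11.51, 15.93]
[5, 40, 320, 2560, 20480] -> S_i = 5*8^i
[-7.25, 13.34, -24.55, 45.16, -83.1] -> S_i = -7.25*(-1.84)^i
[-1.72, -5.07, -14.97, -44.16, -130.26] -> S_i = -1.72*2.95^i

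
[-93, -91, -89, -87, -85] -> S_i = -93 + 2*i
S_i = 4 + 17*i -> [4, 21, 38, 55, 72]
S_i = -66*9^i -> [-66, -594, -5346, -48114, -433026]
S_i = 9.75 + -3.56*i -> [9.75, 6.19, 2.63, -0.93, -4.49]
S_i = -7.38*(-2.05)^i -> [-7.38, 15.13, -31.01, 63.58, -130.34]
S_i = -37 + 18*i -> [-37, -19, -1, 17, 35]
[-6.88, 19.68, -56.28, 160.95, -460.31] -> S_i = -6.88*(-2.86)^i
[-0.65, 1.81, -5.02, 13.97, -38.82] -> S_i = -0.65*(-2.78)^i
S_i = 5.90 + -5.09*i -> [5.9, 0.81, -4.28, -9.37, -14.46]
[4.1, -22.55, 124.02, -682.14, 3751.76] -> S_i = 4.10*(-5.50)^i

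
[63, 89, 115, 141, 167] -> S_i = 63 + 26*i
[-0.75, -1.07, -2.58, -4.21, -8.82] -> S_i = Random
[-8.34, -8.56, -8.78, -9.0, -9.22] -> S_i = -8.34 + -0.22*i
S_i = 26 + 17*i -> [26, 43, 60, 77, 94]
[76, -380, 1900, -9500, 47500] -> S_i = 76*-5^i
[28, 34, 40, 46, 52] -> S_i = 28 + 6*i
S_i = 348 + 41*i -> [348, 389, 430, 471, 512]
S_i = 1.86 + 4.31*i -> [1.86, 6.17, 10.48, 14.79, 19.1]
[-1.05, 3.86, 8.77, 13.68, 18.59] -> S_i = -1.05 + 4.91*i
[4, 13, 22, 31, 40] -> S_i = 4 + 9*i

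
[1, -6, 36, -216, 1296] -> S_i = 1*-6^i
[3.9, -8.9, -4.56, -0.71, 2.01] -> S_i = Random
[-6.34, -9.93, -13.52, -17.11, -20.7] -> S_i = -6.34 + -3.59*i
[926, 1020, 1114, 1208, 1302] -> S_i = 926 + 94*i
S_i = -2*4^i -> [-2, -8, -32, -128, -512]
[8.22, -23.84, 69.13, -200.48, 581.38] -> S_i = 8.22*(-2.90)^i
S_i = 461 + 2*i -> [461, 463, 465, 467, 469]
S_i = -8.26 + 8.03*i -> [-8.26, -0.23, 7.8, 15.83, 23.86]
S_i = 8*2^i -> [8, 16, 32, 64, 128]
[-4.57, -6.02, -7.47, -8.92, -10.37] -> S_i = -4.57 + -1.45*i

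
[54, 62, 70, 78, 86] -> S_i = 54 + 8*i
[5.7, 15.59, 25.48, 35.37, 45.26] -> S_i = 5.70 + 9.89*i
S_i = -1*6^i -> [-1, -6, -36, -216, -1296]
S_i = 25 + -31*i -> [25, -6, -37, -68, -99]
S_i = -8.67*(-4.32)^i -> [-8.67, 37.45, -161.8, 698.99, -3019.63]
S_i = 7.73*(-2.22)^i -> [7.73, -17.16, 38.1, -84.57, 187.75]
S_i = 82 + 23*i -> [82, 105, 128, 151, 174]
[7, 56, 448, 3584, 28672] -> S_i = 7*8^i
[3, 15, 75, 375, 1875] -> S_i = 3*5^i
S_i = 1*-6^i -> [1, -6, 36, -216, 1296]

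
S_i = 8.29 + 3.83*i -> [8.29, 12.12, 15.95, 19.78, 23.61]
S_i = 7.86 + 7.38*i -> [7.86, 15.24, 22.62, 30.0, 37.38]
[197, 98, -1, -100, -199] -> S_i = 197 + -99*i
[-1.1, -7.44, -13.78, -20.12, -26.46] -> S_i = -1.10 + -6.34*i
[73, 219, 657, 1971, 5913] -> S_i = 73*3^i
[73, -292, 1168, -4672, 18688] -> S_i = 73*-4^i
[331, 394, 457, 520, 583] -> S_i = 331 + 63*i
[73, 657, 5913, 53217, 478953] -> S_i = 73*9^i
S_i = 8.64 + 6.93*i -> [8.64, 15.57, 22.5, 29.43, 36.36]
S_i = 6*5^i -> [6, 30, 150, 750, 3750]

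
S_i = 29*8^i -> [29, 232, 1856, 14848, 118784]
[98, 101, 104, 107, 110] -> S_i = 98 + 3*i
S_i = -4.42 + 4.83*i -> [-4.42, 0.41, 5.24, 10.07, 14.9]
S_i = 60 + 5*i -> [60, 65, 70, 75, 80]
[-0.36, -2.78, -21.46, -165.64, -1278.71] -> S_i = -0.36*7.72^i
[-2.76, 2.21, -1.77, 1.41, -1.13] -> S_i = -2.76*(-0.80)^i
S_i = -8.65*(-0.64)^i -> [-8.65, 5.54, -3.54, 2.27, -1.45]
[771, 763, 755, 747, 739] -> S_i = 771 + -8*i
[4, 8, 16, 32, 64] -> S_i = 4*2^i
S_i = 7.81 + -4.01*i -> [7.81, 3.8, -0.21, -4.22, -8.23]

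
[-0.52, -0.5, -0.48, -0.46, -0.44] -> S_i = -0.52*0.96^i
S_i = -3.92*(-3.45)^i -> [-3.92, 13.52, -46.66, 160.97, -555.34]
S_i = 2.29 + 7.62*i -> [2.29, 9.91, 17.53, 25.15, 32.77]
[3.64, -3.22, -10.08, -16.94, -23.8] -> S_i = 3.64 + -6.86*i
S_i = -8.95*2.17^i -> [-8.95, -19.42, -42.14, -91.45, -198.45]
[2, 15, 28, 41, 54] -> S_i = 2 + 13*i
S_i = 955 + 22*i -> [955, 977, 999, 1021, 1043]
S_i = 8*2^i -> [8, 16, 32, 64, 128]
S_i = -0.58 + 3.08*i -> [-0.58, 2.5, 5.58, 8.66, 11.74]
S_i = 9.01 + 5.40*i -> [9.01, 14.41, 19.81, 25.21, 30.61]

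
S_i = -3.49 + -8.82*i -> [-3.49, -12.31, -21.13, -29.95, -38.77]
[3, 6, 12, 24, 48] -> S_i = 3*2^i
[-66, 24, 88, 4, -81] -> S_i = Random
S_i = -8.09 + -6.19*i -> [-8.09, -14.28, -20.47, -26.66, -32.85]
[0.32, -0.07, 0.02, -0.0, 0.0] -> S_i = 0.32*(-0.22)^i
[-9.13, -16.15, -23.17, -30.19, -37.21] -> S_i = -9.13 + -7.02*i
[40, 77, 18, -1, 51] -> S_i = Random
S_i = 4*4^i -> [4, 16, 64, 256, 1024]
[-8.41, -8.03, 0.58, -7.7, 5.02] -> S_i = Random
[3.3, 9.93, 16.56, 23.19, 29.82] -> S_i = 3.30 + 6.63*i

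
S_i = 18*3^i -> [18, 54, 162, 486, 1458]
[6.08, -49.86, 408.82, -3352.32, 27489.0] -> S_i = 6.08*(-8.20)^i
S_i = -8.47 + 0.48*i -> [-8.47, -7.99, -7.51, -7.03, -6.55]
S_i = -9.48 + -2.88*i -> [-9.48, -12.36, -15.24, -18.12, -21.0]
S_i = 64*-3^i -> [64, -192, 576, -1728, 5184]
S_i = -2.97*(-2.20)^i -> [-2.97, 6.53, -14.37, 31.62, -69.57]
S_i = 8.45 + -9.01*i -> [8.45, -0.56, -9.57, -18.58, -27.59]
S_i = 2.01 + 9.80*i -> [2.01, 11.81, 21.61, 31.41, 41.21]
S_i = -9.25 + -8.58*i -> [-9.25, -17.83, -26.41, -34.99, -43.57]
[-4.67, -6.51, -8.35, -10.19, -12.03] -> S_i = -4.67 + -1.84*i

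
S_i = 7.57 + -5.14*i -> [7.57, 2.43, -2.71, -7.85, -12.99]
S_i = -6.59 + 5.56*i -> [-6.59, -1.03, 4.53, 10.09, 15.65]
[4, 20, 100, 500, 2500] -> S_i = 4*5^i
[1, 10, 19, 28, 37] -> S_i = 1 + 9*i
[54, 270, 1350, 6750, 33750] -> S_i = 54*5^i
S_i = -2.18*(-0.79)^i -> [-2.18, 1.72, -1.36, 1.07, -0.85]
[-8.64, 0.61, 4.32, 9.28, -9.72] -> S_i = Random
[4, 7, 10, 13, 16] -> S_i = 4 + 3*i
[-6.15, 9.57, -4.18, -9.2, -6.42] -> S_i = Random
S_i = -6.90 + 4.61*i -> [-6.9, -2.29, 2.32, 6.93, 11.54]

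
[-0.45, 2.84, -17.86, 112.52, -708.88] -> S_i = -0.45*(-6.30)^i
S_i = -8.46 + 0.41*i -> [-8.46, -8.05, -7.64, -7.23, -6.82]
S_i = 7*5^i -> [7, 35, 175, 875, 4375]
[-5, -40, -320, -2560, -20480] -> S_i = -5*8^i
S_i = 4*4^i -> [4, 16, 64, 256, 1024]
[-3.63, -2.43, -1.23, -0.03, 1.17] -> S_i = -3.63 + 1.20*i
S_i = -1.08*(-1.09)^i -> [-1.08, 1.18, -1.28, 1.4, -1.52]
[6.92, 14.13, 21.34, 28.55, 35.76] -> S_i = 6.92 + 7.21*i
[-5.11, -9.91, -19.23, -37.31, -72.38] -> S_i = -5.11*1.94^i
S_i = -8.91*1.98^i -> [-8.91, -17.64, -34.93, -69.16, -136.94]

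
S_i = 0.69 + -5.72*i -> [0.69, -5.03, -10.75, -16.47, -22.19]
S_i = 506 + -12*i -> [506, 494, 482, 470, 458]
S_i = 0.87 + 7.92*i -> [0.87, 8.79, 16.71, 24.63, 32.55]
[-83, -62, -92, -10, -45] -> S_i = Random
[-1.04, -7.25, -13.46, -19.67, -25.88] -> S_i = -1.04 + -6.21*i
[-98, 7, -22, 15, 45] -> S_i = Random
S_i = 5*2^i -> [5, 10, 20, 40, 80]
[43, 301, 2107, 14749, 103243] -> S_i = 43*7^i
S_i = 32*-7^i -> [32, -224, 1568, -10976, 76832]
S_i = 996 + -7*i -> [996, 989, 982, 975, 968]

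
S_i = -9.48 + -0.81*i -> [-9.48, -10.29, -11.1, -11.91, -12.72]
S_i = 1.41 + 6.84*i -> [1.41, 8.25, 15.09, 21.93, 28.77]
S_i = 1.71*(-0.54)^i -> [1.71, -0.92, 0.5, -0.27, 0.15]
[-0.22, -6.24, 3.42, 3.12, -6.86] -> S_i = Random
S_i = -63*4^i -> [-63, -252, -1008, -4032, -16128]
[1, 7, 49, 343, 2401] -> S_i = 1*7^i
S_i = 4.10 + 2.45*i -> [4.1, 6.55, 9.0, 11.45, 13.9]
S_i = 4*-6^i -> [4, -24, 144, -864, 5184]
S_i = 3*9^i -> [3, 27, 243, 2187, 19683]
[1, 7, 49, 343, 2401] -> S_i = 1*7^i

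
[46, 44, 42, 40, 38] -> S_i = 46 + -2*i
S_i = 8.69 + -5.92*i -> [8.69, 2.77, -3.15, -9.07, -14.99]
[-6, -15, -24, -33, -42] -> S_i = -6 + -9*i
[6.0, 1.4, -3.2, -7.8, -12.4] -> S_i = 6.00 + -4.60*i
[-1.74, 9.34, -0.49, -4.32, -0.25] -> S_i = Random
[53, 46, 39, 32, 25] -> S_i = 53 + -7*i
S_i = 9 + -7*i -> [9, 2, -5, -12, -19]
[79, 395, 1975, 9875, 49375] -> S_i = 79*5^i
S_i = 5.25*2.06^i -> [5.25, 10.82, 22.28, 45.89, 94.54]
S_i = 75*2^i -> [75, 150, 300, 600, 1200]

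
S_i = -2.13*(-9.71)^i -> [-2.13, 20.68, -200.83, 1950.01, -18934.62]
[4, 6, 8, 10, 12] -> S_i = 4 + 2*i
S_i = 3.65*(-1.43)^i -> [3.65, -5.22, 7.46, -10.67, 15.26]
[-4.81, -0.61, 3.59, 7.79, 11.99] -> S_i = -4.81 + 4.20*i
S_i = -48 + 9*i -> [-48, -39, -30, -21, -12]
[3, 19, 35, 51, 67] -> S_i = 3 + 16*i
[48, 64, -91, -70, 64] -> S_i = Random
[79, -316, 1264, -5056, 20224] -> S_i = 79*-4^i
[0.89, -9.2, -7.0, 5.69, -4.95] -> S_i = Random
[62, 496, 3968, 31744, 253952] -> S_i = 62*8^i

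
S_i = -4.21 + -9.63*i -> [-4.21, -13.84, -23.47, -33.1, -42.73]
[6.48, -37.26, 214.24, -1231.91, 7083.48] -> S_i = 6.48*(-5.75)^i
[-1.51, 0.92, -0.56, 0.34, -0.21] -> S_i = -1.51*(-0.61)^i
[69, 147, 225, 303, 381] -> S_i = 69 + 78*i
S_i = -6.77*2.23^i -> [-6.77, -15.1, -33.67, -75.08, -167.42]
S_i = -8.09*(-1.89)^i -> [-8.09, 15.29, -28.9, 54.62, -103.23]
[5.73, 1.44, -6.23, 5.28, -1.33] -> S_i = Random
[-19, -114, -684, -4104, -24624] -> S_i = -19*6^i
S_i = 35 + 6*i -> [35, 41, 47, 53, 59]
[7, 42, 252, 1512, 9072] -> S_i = 7*6^i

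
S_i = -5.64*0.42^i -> [-5.64, -2.37, -0.99, -0.42, -0.18]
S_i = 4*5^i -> [4, 20, 100, 500, 2500]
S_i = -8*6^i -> [-8, -48, -288, -1728, -10368]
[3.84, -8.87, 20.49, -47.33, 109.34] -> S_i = 3.84*(-2.31)^i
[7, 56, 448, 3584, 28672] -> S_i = 7*8^i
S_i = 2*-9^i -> [2, -18, 162, -1458, 13122]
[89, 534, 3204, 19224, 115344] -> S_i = 89*6^i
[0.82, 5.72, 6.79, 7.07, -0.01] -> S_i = Random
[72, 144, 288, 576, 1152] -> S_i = 72*2^i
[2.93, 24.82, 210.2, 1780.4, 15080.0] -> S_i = 2.93*8.47^i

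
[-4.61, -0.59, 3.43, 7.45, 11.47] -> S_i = -4.61 + 4.02*i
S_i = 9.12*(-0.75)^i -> [9.12, -6.84, 5.13, -3.85, 2.89]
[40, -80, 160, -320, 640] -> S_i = 40*-2^i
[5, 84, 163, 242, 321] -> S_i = 5 + 79*i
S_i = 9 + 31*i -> [9, 40, 71, 102, 133]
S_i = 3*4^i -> [3, 12, 48, 192, 768]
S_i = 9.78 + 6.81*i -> [9.78, 16.59, 23.4, 30.21, 37.02]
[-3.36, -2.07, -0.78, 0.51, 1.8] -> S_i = -3.36 + 1.29*i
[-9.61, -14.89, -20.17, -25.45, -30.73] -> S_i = -9.61 + -5.28*i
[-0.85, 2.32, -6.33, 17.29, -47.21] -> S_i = -0.85*(-2.73)^i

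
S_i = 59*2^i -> [59, 118, 236, 472, 944]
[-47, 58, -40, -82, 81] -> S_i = Random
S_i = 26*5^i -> [26, 130, 650, 3250, 16250]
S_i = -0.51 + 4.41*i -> [-0.51, 3.9, 8.31, 12.72, 17.13]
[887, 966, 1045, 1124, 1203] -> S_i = 887 + 79*i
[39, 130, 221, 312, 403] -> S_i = 39 + 91*i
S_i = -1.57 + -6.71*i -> [-1.57, -8.28, -14.99, -21.7, -28.41]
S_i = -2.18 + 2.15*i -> [-2.18, -0.03, 2.12, 4.27, 6.42]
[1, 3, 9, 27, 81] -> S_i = 1*3^i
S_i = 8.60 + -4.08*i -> [8.6, 4.52, 0.44, -3.64, -7.72]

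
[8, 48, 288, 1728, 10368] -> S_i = 8*6^i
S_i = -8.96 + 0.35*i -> [-8.96, -8.61, -8.26, -7.91, -7.56]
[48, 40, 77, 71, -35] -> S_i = Random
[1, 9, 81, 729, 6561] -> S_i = 1*9^i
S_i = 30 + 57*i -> [30, 87, 144, 201, 258]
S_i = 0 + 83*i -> [0, 83, 166, 249, 332]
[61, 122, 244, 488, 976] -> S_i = 61*2^i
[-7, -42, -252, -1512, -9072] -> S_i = -7*6^i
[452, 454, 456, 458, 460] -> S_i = 452 + 2*i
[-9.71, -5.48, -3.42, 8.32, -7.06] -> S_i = Random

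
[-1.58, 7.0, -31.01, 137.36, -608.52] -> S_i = -1.58*(-4.43)^i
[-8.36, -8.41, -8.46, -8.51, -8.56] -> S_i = -8.36 + -0.05*i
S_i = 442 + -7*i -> [442, 435, 428, 421, 414]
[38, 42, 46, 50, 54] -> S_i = 38 + 4*i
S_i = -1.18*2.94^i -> [-1.18, -3.47, -10.2, -29.99, -88.16]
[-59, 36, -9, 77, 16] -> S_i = Random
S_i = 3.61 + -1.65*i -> [3.61, 1.96, 0.31, -1.34, -2.99]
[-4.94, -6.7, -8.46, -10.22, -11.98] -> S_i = -4.94 + -1.76*i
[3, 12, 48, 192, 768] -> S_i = 3*4^i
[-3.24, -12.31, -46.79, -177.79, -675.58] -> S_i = -3.24*3.80^i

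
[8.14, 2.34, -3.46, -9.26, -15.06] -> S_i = 8.14 + -5.80*i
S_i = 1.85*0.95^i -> [1.85, 1.76, 1.67, 1.59, 1.51]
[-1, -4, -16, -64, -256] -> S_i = -1*4^i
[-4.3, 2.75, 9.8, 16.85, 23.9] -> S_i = -4.30 + 7.05*i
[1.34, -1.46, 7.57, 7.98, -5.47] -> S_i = Random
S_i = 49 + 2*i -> [49, 51, 53, 55, 57]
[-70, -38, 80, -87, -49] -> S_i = Random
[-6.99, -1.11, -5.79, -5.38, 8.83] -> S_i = Random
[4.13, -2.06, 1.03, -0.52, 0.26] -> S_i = 4.13*(-0.50)^i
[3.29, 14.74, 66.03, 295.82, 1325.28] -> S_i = 3.29*4.48^i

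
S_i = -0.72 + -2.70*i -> [-0.72, -3.42, -6.12, -8.82, -11.52]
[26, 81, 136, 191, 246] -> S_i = 26 + 55*i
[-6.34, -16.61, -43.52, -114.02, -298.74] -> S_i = -6.34*2.62^i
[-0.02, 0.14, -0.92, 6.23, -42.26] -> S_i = -0.02*(-6.78)^i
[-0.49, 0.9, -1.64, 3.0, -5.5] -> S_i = -0.49*(-1.83)^i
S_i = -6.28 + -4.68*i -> [-6.28, -10.96, -15.64, -20.32, -25.0]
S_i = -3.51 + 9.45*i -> [-3.51, 5.94, 15.39, 24.84, 34.29]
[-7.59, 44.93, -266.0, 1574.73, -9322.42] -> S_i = -7.59*(-5.92)^i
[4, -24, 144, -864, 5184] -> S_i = 4*-6^i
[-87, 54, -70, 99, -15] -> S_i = Random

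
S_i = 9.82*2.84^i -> [9.82, 27.89, 79.2, 224.94, 638.83]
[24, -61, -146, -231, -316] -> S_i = 24 + -85*i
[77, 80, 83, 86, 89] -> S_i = 77 + 3*i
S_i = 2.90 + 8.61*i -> [2.9, 11.51, 20.12, 28.73, 37.34]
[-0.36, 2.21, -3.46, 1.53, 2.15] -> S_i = Random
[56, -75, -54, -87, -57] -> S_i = Random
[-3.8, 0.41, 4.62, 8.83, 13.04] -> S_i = -3.80 + 4.21*i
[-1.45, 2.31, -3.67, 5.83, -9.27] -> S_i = -1.45*(-1.59)^i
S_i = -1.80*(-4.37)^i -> [-1.8, 7.87, -34.37, 150.22, -656.44]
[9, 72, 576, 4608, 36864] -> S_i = 9*8^i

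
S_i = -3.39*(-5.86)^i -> [-3.39, 19.87, -116.41, 682.17, -3997.52]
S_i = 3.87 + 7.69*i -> [3.87, 11.56, 19.25, 26.94, 34.63]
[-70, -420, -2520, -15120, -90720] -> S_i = -70*6^i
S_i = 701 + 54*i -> [701, 755, 809, 863, 917]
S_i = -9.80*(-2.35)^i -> [-9.8, 23.03, -54.12, 127.18, -298.88]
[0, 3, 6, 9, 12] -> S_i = 0 + 3*i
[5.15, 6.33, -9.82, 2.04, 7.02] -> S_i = Random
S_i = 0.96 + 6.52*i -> [0.96, 7.48, 14.0, 20.52, 27.04]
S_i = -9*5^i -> [-9, -45, -225, -1125, -5625]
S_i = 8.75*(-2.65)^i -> [8.75, -23.19, 61.45, -162.83, 431.51]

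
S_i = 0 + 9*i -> [0, 9, 18, 27, 36]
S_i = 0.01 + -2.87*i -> [0.01, -2.86, -5.73, -8.6, -11.47]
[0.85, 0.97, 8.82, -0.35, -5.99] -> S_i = Random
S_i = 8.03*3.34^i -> [8.03, 26.82, 89.58, 299.2, 999.31]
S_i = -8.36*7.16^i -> [-8.36, -59.86, -428.58, -3068.64, -21971.43]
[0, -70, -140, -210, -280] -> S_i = 0 + -70*i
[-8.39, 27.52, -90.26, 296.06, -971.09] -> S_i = -8.39*(-3.28)^i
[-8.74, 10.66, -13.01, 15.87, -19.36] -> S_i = -8.74*(-1.22)^i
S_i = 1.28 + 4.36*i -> [1.28, 5.64, 10.0, 14.36, 18.72]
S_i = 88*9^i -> [88, 792, 7128, 64152, 577368]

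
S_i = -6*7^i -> [-6, -42, -294, -2058, -14406]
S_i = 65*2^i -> [65, 130, 260, 520, 1040]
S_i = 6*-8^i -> [6, -48, 384, -3072, 24576]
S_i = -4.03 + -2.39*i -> [-4.03, -6.42, -8.81, -11.2, -13.59]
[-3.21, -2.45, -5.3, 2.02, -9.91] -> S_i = Random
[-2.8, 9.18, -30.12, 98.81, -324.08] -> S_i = -2.80*(-3.28)^i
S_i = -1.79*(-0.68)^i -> [-1.79, 1.22, -0.83, 0.56, -0.38]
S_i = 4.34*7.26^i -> [4.34, 31.51, 228.75, 1660.73, 12056.92]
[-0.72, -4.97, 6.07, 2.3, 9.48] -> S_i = Random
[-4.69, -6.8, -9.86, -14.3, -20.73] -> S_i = -4.69*1.45^i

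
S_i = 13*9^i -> [13, 117, 1053, 9477, 85293]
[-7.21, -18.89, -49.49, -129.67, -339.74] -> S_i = -7.21*2.62^i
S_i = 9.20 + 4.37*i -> [9.2, 13.57, 17.94, 22.31, 26.68]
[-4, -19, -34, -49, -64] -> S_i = -4 + -15*i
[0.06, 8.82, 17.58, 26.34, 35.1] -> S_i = 0.06 + 8.76*i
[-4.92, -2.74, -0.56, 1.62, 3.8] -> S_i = -4.92 + 2.18*i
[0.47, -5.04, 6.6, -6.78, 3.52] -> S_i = Random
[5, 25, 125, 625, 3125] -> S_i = 5*5^i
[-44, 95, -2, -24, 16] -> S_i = Random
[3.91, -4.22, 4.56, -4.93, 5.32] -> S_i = 3.91*(-1.08)^i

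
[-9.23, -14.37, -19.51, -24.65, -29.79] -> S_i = -9.23 + -5.14*i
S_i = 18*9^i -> [18, 162, 1458, 13122, 118098]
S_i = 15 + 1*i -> [15, 16, 17, 18, 19]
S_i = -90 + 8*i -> [-90, -82, -74, -66, -58]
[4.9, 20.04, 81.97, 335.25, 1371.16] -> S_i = 4.90*4.09^i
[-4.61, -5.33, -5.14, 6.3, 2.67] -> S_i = Random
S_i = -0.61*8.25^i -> [-0.61, -5.03, -41.52, -342.52, -2825.83]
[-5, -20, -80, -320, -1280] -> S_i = -5*4^i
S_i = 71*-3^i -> [71, -213, 639, -1917, 5751]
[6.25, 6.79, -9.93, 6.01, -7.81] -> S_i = Random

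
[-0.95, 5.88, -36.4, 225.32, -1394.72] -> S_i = -0.95*(-6.19)^i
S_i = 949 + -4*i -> [949, 945, 941, 937, 933]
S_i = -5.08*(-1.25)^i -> [-5.08, 6.35, -7.94, 9.92, -12.4]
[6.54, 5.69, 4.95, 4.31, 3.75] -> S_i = 6.54*0.87^i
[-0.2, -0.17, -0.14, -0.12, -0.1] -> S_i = -0.20*0.85^i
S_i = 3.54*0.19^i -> [3.54, 0.67, 0.13, 0.02, 0.0]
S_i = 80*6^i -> [80, 480, 2880, 17280, 103680]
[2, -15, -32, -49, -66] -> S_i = 2 + -17*i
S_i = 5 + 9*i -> [5, 14, 23, 32, 41]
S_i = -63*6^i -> [-63, -378, -2268, -13608, -81648]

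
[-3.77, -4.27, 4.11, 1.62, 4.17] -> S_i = Random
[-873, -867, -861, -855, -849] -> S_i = -873 + 6*i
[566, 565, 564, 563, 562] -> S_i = 566 + -1*i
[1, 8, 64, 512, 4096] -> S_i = 1*8^i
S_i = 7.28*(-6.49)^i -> [7.28, -47.25, 306.63, -1990.06, 12915.47]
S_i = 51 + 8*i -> [51, 59, 67, 75, 83]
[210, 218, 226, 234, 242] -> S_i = 210 + 8*i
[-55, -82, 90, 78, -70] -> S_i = Random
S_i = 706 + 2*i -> [706, 708, 710, 712, 714]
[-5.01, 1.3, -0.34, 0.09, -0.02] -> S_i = -5.01*(-0.26)^i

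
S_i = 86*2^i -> [86, 172, 344, 688, 1376]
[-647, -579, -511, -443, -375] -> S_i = -647 + 68*i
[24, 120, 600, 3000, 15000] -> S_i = 24*5^i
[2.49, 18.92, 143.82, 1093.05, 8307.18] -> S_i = 2.49*7.60^i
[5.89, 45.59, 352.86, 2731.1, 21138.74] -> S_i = 5.89*7.74^i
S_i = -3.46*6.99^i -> [-3.46, -24.19, -169.06, -1181.7, -8260.09]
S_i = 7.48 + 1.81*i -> [7.48, 9.29, 11.1, 12.91, 14.72]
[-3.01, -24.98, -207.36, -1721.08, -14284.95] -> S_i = -3.01*8.30^i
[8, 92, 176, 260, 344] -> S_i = 8 + 84*i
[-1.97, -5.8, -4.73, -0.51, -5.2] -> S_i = Random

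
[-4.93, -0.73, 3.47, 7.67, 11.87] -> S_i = -4.93 + 4.20*i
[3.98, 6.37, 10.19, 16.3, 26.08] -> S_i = 3.98*1.60^i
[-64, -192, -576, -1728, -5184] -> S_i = -64*3^i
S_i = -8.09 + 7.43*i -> [-8.09, -0.66, 6.77, 14.2, 21.63]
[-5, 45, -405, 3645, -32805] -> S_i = -5*-9^i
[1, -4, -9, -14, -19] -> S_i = 1 + -5*i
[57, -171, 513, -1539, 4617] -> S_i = 57*-3^i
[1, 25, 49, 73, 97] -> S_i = 1 + 24*i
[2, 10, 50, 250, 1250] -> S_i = 2*5^i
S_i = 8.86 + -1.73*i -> [8.86, 7.13, 5.4, 3.67, 1.94]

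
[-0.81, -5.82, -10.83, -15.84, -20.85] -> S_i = -0.81 + -5.01*i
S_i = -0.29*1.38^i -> [-0.29, -0.4, -0.55, -0.76, -1.05]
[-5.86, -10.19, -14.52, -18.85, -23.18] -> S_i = -5.86 + -4.33*i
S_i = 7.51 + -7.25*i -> [7.51, 0.26, -6.99, -14.24, -21.49]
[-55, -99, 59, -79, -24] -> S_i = Random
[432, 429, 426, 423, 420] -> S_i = 432 + -3*i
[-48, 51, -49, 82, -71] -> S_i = Random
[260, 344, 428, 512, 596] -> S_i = 260 + 84*i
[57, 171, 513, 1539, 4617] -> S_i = 57*3^i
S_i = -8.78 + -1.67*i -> [-8.78, -10.45, -12.12, -13.79, -15.46]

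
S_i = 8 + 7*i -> [8, 15, 22, 29, 36]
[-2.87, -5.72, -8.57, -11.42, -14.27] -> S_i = -2.87 + -2.85*i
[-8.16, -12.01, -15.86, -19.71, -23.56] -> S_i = -8.16 + -3.85*i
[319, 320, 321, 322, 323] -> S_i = 319 + 1*i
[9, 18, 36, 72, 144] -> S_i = 9*2^i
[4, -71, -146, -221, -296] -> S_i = 4 + -75*i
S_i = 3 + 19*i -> [3, 22, 41, 60, 79]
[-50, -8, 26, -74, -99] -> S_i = Random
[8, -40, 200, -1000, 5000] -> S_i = 8*-5^i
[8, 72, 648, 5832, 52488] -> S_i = 8*9^i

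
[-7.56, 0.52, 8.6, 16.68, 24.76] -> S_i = -7.56 + 8.08*i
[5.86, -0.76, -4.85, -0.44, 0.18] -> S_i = Random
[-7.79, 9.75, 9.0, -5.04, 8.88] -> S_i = Random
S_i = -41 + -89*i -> [-41, -130, -219, -308, -397]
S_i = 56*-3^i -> [56, -168, 504, -1512, 4536]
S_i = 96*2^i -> [96, 192, 384, 768, 1536]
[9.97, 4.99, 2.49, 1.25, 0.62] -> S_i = 9.97*0.50^i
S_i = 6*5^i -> [6, 30, 150, 750, 3750]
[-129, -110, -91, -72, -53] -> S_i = -129 + 19*i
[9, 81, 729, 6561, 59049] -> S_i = 9*9^i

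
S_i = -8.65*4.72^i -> [-8.65, -40.83, -192.71, -909.58, -4293.23]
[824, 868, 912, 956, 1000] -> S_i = 824 + 44*i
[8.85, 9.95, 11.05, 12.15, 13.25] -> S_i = 8.85 + 1.10*i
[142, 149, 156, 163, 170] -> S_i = 142 + 7*i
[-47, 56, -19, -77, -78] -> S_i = Random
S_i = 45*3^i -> [45, 135, 405, 1215, 3645]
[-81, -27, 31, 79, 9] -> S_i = Random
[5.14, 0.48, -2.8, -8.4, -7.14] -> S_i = Random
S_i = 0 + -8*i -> [0, -8, -16, -24, -32]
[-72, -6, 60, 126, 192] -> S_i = -72 + 66*i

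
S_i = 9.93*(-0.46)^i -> [9.93, -4.57, 2.1, -0.97, 0.44]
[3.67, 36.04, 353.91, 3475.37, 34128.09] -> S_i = 3.67*9.82^i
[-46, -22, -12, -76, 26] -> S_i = Random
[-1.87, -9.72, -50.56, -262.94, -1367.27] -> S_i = -1.87*5.20^i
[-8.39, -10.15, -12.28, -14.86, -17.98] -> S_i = -8.39*1.21^i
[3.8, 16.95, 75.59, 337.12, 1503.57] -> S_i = 3.80*4.46^i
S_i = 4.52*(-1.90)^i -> [4.52, -8.59, 16.32, -31.0, 58.91]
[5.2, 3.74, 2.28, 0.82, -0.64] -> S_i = 5.20 + -1.46*i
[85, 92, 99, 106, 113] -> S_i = 85 + 7*i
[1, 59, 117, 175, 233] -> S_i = 1 + 58*i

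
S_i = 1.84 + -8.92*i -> [1.84, -7.08, -16.0, -24.92, -33.84]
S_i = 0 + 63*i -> [0, 63, 126, 189, 252]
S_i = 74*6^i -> [74, 444, 2664, 15984, 95904]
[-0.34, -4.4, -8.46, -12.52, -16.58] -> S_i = -0.34 + -4.06*i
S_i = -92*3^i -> [-92, -276, -828, -2484, -7452]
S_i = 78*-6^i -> [78, -468, 2808, -16848, 101088]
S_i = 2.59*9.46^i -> [2.59, 24.5, 231.78, 2192.67, 20742.65]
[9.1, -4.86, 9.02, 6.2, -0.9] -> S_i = Random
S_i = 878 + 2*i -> [878, 880, 882, 884, 886]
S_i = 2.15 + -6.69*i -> [2.15, -4.54, -11.23, -17.92, -24.61]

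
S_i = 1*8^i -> [1, 8, 64, 512, 4096]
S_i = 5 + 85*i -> [5, 90, 175, 260, 345]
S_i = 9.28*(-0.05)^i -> [9.28, -0.46, 0.02, -0.0, 0.0]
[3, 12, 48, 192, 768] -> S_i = 3*4^i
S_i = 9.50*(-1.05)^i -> [9.5, -9.98, 10.47, -11.0, 11.55]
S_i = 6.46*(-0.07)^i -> [6.46, -0.45, 0.03, -0.0, 0.0]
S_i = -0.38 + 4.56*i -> [-0.38, 4.18, 8.74, 13.3, 17.86]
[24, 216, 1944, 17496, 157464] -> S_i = 24*9^i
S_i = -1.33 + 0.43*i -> [-1.33, -0.9, -0.47, -0.04, 0.39]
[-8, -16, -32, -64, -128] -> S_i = -8*2^i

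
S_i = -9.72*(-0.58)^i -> [-9.72, 5.64, -3.27, 1.9, -1.1]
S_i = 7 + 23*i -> [7, 30, 53, 76, 99]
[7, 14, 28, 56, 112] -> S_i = 7*2^i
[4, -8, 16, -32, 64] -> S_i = 4*-2^i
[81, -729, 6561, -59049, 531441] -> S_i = 81*-9^i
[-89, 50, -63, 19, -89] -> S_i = Random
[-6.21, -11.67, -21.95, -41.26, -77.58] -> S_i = -6.21*1.88^i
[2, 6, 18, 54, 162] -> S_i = 2*3^i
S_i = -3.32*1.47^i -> [-3.32, -4.88, -7.17, -10.55, -15.5]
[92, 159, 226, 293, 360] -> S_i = 92 + 67*i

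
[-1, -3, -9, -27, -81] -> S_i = -1*3^i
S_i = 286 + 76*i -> [286, 362, 438, 514, 590]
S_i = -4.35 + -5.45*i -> [-4.35, -9.8, -15.25, -20.7, -26.15]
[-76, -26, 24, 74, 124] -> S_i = -76 + 50*i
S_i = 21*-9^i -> [21, -189, 1701, -15309, 137781]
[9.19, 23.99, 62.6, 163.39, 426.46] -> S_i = 9.19*2.61^i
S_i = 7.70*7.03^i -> [7.7, 54.13, 380.54, 2675.2, 18806.68]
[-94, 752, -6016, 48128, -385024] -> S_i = -94*-8^i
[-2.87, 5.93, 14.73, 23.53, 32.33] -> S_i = -2.87 + 8.80*i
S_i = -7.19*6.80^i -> [-7.19, -48.89, -332.47, -2260.77, -15373.21]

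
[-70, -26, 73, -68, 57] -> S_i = Random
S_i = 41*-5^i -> [41, -205, 1025, -5125, 25625]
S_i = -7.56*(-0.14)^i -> [-7.56, 1.06, -0.15, 0.02, -0.0]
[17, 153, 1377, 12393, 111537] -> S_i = 17*9^i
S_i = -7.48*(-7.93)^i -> [-7.48, 59.32, -470.38, 3730.11, -29579.74]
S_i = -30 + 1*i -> [-30, -29, -28, -27, -26]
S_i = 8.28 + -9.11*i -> [8.28, -0.83, -9.94, -19.05, -28.16]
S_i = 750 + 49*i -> [750, 799, 848, 897, 946]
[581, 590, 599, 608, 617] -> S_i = 581 + 9*i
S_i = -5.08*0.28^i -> [-5.08, -1.42, -0.4, -0.11, -0.03]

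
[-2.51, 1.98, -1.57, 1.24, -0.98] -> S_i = -2.51*(-0.79)^i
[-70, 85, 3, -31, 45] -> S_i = Random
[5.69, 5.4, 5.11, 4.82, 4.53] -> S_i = 5.69 + -0.29*i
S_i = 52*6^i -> [52, 312, 1872, 11232, 67392]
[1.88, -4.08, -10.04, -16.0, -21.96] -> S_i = 1.88 + -5.96*i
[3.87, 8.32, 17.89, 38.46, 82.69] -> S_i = 3.87*2.15^i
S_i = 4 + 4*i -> [4, 8, 12, 16, 20]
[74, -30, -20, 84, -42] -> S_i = Random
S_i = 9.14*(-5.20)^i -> [9.14, -47.53, 247.15, -1285.16, 6682.82]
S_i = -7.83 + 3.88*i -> [-7.83, -3.95, -0.07, 3.81, 7.69]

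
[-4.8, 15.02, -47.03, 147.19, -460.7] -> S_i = -4.80*(-3.13)^i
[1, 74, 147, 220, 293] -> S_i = 1 + 73*i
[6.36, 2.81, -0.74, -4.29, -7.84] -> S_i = 6.36 + -3.55*i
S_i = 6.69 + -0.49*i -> [6.69, 6.2, 5.71, 5.22, 4.73]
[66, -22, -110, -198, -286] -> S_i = 66 + -88*i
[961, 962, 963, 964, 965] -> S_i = 961 + 1*i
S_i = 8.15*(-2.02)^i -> [8.15, -16.46, 33.26, -67.18, 135.69]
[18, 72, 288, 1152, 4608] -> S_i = 18*4^i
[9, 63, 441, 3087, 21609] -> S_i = 9*7^i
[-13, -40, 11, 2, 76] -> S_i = Random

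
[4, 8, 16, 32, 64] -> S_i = 4*2^i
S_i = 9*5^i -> [9, 45, 225, 1125, 5625]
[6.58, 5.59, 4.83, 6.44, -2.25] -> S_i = Random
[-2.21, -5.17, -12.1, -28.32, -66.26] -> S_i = -2.21*2.34^i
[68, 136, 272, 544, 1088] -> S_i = 68*2^i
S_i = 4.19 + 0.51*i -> [4.19, 4.7, 5.21, 5.72, 6.23]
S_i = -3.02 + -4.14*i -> [-3.02, -7.16, -11.3, -15.44, -19.58]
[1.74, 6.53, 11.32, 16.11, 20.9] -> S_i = 1.74 + 4.79*i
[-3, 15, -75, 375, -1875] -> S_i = -3*-5^i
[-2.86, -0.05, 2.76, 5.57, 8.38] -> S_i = -2.86 + 2.81*i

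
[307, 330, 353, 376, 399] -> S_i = 307 + 23*i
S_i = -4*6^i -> [-4, -24, -144, -864, -5184]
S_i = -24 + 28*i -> [-24, 4, 32, 60, 88]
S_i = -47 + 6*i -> [-47, -41, -35, -29, -23]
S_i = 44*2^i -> [44, 88, 176, 352, 704]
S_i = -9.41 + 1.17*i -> [-9.41, -8.24, -7.07, -5.9, -4.73]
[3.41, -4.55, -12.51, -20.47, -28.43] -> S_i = 3.41 + -7.96*i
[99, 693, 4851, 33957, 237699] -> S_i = 99*7^i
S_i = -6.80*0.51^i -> [-6.8, -3.47, -1.77, -0.9, -0.46]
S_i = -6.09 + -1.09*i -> [-6.09, -7.18, -8.27, -9.36, -10.45]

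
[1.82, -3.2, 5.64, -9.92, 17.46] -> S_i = 1.82*(-1.76)^i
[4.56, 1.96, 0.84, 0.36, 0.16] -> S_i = 4.56*0.43^i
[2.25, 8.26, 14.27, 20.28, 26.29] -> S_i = 2.25 + 6.01*i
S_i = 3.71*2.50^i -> [3.71, 9.28, 23.19, 57.97, 144.92]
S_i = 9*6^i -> [9, 54, 324, 1944, 11664]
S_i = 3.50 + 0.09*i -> [3.5, 3.59, 3.68, 3.77, 3.86]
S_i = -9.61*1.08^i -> [-9.61, -10.38, -11.21, -12.11, -13.07]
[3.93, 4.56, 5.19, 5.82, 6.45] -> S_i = 3.93 + 0.63*i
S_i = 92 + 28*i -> [92, 120, 148, 176, 204]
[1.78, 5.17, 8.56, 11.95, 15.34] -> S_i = 1.78 + 3.39*i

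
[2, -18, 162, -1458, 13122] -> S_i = 2*-9^i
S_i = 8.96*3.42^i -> [8.96, 30.64, 104.8, 358.42, 1225.78]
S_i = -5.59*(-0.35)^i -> [-5.59, 1.96, -0.68, 0.24, -0.08]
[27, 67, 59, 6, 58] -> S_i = Random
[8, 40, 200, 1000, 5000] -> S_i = 8*5^i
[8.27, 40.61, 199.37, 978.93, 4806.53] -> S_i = 8.27*4.91^i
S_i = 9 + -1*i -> [9, 8, 7, 6, 5]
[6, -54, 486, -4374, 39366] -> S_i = 6*-9^i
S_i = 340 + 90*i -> [340, 430, 520, 610, 700]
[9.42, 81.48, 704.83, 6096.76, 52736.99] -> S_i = 9.42*8.65^i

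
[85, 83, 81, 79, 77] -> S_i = 85 + -2*i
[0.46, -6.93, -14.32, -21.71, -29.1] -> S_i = 0.46 + -7.39*i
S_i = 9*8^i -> [9, 72, 576, 4608, 36864]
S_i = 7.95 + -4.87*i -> [7.95, 3.08, -1.79, -6.66, -11.53]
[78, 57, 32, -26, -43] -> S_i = Random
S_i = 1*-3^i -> [1, -3, 9, -27, 81]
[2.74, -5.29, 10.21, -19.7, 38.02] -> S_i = 2.74*(-1.93)^i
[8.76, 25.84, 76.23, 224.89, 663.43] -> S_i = 8.76*2.95^i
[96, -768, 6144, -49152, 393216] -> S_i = 96*-8^i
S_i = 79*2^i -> [79, 158, 316, 632, 1264]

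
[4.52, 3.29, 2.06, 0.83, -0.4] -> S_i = 4.52 + -1.23*i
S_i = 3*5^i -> [3, 15, 75, 375, 1875]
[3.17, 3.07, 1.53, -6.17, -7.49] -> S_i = Random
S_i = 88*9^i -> [88, 792, 7128, 64152, 577368]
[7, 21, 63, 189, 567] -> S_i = 7*3^i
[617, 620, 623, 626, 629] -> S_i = 617 + 3*i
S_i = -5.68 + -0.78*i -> [-5.68, -6.46, -7.24, -8.02, -8.8]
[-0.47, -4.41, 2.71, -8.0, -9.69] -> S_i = Random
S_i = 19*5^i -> [19, 95, 475, 2375, 11875]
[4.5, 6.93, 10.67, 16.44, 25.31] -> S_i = 4.50*1.54^i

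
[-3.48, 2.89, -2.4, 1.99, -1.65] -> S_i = -3.48*(-0.83)^i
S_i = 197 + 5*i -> [197, 202, 207, 212, 217]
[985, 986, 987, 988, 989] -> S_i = 985 + 1*i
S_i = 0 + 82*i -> [0, 82, 164, 246, 328]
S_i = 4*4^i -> [4, 16, 64, 256, 1024]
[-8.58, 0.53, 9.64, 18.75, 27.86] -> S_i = -8.58 + 9.11*i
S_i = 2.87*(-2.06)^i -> [2.87, -5.91, 12.18, -25.09, 51.68]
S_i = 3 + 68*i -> [3, 71, 139, 207, 275]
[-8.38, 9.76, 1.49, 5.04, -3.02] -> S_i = Random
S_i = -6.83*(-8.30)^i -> [-6.83, 56.69, -470.52, 3905.31, -32414.03]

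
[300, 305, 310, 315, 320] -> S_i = 300 + 5*i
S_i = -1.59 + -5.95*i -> [-1.59, -7.54, -13.49, -19.44, -25.39]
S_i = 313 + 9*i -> [313, 322, 331, 340, 349]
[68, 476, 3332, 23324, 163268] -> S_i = 68*7^i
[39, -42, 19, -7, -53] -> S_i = Random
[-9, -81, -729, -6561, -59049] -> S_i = -9*9^i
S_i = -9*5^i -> [-9, -45, -225, -1125, -5625]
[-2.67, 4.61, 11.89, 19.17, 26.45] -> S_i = -2.67 + 7.28*i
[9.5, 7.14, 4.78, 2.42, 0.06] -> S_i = 9.50 + -2.36*i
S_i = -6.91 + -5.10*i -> [-6.91, -12.01, -17.11, -22.21, -27.31]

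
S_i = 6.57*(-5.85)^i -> [6.57, -38.43, 224.84, -1315.32, 7694.65]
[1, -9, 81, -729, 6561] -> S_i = 1*-9^i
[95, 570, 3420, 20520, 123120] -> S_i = 95*6^i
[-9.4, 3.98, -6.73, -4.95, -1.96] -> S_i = Random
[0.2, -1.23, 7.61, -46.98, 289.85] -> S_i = 0.20*(-6.17)^i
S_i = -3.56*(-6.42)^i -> [-3.56, 22.86, -146.73, 942.01, -6047.7]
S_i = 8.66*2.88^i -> [8.66, 24.94, 71.83, 206.87, 595.78]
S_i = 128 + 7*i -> [128, 135, 142, 149, 156]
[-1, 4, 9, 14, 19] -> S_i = -1 + 5*i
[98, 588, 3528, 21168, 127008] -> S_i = 98*6^i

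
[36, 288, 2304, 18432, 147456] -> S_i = 36*8^i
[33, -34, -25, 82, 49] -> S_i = Random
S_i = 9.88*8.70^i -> [9.88, 85.96, 747.82, 6506.01, 56602.28]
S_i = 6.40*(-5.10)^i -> [6.4, -32.64, 166.46, -848.97, 4329.73]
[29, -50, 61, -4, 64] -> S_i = Random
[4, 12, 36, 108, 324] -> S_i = 4*3^i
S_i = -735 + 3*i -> [-735, -732, -729, -726, -723]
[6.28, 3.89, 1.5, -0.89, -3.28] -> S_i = 6.28 + -2.39*i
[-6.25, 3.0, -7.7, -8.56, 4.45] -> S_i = Random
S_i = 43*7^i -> [43, 301, 2107, 14749, 103243]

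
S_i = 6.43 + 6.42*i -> [6.43, 12.85, 19.27, 25.69, 32.11]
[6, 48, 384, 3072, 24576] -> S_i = 6*8^i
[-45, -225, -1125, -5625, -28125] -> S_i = -45*5^i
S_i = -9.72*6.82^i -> [-9.72, -66.29, -452.1, -3083.33, -21028.28]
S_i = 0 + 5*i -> [0, 5, 10, 15, 20]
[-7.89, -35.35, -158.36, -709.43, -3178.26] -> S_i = -7.89*4.48^i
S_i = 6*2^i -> [6, 12, 24, 48, 96]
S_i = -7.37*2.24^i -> [-7.37, -16.51, -36.98, -82.83, -185.55]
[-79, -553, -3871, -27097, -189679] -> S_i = -79*7^i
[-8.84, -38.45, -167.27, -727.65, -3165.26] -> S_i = -8.84*4.35^i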